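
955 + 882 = 1837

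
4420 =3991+429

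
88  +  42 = 130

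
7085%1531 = 961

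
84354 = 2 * 42177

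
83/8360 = 83/8360 = 0.01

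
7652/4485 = 7652/4485 = 1.71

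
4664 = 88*53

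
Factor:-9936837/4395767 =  - 3^4  *53^( - 1)*67^1*1831^1 *82939^ ( - 1)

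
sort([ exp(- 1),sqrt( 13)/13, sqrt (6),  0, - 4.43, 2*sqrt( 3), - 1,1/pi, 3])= [ - 4.43,-1 , 0, sqrt( 13)/13,1/pi,exp( - 1 ),sqrt(  6 ),  3, 2*sqrt(3)]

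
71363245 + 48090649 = 119453894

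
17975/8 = 2246 + 7/8 = 2246.88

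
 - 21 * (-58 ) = 1218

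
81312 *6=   487872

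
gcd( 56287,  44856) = 7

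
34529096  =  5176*6671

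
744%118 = 36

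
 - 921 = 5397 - 6318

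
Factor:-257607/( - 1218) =423/2 = 2^ ( - 1 )*3^2 * 47^1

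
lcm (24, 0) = 0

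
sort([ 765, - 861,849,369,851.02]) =[-861,369,  765 , 849,851.02] 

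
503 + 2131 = 2634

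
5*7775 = 38875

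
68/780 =17/195 = 0.09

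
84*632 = 53088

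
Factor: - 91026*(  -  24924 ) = 2268732024 = 2^3*3^3 * 13^1*31^1*67^1*389^1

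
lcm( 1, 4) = 4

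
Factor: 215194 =2^1*7^1*19^1*809^1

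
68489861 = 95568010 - 27078149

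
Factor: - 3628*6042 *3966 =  - 2^4*3^2*19^1* 53^1*661^1 *907^1 = -  86936211216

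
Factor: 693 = 3^2  *  7^1*11^1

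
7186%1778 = 74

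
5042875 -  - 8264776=13307651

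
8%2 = 0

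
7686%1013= 595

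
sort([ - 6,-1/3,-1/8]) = [ - 6 , - 1/3,  -  1/8]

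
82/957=82/957= 0.09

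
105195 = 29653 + 75542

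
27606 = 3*9202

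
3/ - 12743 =  -  1+12740/12743 = - 0.00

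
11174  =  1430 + 9744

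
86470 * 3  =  259410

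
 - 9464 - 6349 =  - 15813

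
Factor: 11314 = 2^1*  5657^1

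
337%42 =1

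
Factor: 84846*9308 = 789746568 = 2^3*3^1*  13^1*79^1 * 179^2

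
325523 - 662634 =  - 337111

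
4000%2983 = 1017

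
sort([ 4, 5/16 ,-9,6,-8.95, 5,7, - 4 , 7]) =[  -  9,- 8.95,  -  4, 5/16,4,5, 6,7, 7]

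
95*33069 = 3141555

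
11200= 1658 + 9542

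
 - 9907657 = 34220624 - 44128281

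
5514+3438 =8952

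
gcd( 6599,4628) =1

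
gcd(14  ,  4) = 2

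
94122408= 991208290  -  897085882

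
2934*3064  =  8989776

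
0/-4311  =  0/1= - 0.00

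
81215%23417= 10964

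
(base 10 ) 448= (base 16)1c0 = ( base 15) 1ed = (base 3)121121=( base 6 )2024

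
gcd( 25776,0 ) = 25776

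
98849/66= 98849/66 = 1497.71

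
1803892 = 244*7393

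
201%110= 91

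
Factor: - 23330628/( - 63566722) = 2^1*3^2 * 648073^1 * 31783361^( - 1 ) =11665314/31783361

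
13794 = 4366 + 9428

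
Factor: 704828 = 2^2*176207^1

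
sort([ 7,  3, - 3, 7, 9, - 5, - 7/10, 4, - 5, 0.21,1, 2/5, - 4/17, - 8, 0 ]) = [ - 8,-5, - 5, -3, - 7/10, - 4/17 , 0, 0.21, 2/5, 1,3, 4, 7,7,9]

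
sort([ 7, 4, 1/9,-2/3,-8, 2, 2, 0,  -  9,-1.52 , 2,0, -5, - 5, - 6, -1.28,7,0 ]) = [ - 9, - 8, - 6, - 5, - 5,-1.52, -1.28, - 2/3, 0,  0,  0,  1/9, 2, 2,2,4,7, 7] 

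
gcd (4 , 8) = 4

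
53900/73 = 738+26/73  =  738.36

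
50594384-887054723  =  -836460339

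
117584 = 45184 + 72400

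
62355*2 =124710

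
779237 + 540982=1320219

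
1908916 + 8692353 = 10601269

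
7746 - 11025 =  - 3279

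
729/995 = 729/995 = 0.73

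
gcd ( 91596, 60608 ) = 4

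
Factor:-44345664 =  - 2^6* 3^3*11^1*2333^1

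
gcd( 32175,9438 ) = 429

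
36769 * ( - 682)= - 25076458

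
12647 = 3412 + 9235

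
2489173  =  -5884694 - - 8373867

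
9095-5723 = 3372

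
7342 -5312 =2030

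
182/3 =182/3 = 60.67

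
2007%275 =82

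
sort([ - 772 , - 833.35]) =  [ - 833.35 , - 772]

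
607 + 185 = 792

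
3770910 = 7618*495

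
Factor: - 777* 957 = -743589 = -3^2*7^1*11^1*29^1*37^1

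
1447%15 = 7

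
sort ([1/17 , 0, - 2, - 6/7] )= [ - 2, - 6/7, 0,1/17]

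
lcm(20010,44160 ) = 1280640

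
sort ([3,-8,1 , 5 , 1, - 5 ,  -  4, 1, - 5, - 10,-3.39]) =[-10, - 8, - 5,-5,-4, - 3.39,1, 1, 1,3,  5 ] 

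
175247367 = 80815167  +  94432200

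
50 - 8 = 42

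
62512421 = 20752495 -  - 41759926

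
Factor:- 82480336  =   - 2^4*31^1*179^1*929^1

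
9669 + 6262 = 15931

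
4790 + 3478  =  8268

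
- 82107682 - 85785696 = - 167893378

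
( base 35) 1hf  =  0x72B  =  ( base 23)3AI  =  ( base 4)130223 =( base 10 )1835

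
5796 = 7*828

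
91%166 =91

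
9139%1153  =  1068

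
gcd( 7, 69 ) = 1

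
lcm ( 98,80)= 3920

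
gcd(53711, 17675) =7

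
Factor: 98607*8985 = 3^2*5^1 * 599^1*32869^1 = 885983895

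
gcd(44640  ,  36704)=992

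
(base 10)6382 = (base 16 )18EE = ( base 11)4882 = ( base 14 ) 247c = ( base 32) 67e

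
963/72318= 321/24106 = 0.01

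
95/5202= 95/5202 = 0.02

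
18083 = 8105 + 9978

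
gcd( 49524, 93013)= 1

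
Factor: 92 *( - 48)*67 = -2^6*3^1*23^1*67^1 = - 295872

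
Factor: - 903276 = - 2^2*3^2*11^1*2281^1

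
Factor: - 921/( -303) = 101^(-1)*307^1 = 307/101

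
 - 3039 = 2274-5313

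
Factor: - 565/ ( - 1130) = 2^( - 1) = 1/2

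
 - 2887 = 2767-5654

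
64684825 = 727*88975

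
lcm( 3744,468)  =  3744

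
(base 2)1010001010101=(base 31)5cs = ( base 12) 3019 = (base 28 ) 6hp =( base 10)5205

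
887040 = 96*9240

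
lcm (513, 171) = 513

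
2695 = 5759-3064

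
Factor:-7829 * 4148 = - 2^2*17^1*61^1*7829^1 = - 32474692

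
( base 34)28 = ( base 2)1001100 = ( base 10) 76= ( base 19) 40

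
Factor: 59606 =2^1*29803^1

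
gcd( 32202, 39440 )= 2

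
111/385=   111/385=0.29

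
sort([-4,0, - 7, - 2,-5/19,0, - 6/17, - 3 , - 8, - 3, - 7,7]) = [ - 8, - 7,-7, - 4, - 3 ,-3,  -  2,-6/17 , - 5/19,0,0,7 ] 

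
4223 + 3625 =7848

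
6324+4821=11145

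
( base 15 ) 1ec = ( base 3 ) 121120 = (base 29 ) FC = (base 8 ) 677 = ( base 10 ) 447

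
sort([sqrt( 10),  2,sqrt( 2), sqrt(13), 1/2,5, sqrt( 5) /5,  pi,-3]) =[ - 3,  sqrt (5) /5,  1/2, sqrt( 2),2, pi,sqrt(10),sqrt(13),5]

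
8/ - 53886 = -4/26943 = -0.00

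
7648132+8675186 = 16323318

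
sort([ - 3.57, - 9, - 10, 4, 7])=[ - 10, - 9,  -  3.57, 4,7] 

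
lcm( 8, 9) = 72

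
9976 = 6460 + 3516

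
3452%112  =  92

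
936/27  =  34 + 2/3 = 34.67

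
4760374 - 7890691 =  - 3130317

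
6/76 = 3/38   =  0.08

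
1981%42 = 7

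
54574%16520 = 5014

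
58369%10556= 5589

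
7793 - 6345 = 1448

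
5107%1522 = 541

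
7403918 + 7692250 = 15096168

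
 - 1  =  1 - 2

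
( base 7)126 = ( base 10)69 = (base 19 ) 3c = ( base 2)1000101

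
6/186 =1/31 = 0.03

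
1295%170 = 105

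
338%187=151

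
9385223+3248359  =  12633582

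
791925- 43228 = 748697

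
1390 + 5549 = 6939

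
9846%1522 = 714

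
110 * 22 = 2420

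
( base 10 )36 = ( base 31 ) 15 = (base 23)1d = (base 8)44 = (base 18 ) 20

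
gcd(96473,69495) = 41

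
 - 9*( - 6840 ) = 61560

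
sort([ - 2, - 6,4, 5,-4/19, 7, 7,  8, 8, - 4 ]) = [ - 6, - 4, - 2, - 4/19, 4,5,  7,7, 8, 8 ]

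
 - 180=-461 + 281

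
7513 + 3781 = 11294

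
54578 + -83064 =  - 28486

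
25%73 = 25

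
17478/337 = 17478/337=   51.86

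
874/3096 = 437/1548  =  0.28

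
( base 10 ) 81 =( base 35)2b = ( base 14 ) 5b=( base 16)51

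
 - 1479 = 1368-2847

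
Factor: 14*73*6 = 2^2 *3^1*7^1*73^1 = 6132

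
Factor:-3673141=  - 67^1*73^1*751^1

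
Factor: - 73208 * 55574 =  -  2^4 * 37^1*751^1*9151^1  =  -4068461392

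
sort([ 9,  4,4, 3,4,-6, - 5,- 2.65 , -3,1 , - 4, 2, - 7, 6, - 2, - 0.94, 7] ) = [ - 7, - 6, - 5, - 4,-3,-2.65, - 2, - 0.94,1,2,3,4, 4,4,6,7, 9] 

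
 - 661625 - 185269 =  - 846894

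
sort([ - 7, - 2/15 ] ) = [ - 7,-2/15] 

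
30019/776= 38 + 531/776  =  38.68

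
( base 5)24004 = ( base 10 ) 1754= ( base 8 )3332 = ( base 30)1se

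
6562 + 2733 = 9295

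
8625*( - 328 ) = - 2829000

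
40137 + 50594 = 90731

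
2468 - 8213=-5745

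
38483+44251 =82734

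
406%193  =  20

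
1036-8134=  - 7098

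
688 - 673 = 15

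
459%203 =53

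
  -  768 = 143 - 911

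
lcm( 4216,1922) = 130696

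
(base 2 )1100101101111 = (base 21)EG1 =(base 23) C72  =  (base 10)6511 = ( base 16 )196F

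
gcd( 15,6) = 3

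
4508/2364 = 1 + 536/591 =1.91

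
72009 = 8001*9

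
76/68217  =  76/68217 = 0.00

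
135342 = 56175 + 79167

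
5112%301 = 296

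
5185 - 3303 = 1882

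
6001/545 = 6001/545 = 11.01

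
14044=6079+7965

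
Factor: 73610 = 2^1*5^1*17^1*433^1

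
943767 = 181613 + 762154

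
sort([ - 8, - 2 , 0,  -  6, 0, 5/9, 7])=[  -  8,  -  6, - 2, 0,0,  5/9,7 ]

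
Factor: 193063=13^1*14851^1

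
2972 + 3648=6620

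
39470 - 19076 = 20394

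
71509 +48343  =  119852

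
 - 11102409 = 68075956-79178365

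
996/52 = 249/13 = 19.15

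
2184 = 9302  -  7118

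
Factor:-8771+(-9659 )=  - 2^1*5^1*19^1*97^1 = -18430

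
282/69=4+2/23=4.09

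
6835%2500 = 1835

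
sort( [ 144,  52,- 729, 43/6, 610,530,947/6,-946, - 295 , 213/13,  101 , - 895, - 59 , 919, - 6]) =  [ -946,-895,  -  729,-295, - 59, - 6 , 43/6,213/13 , 52, 101 , 144, 947/6 , 530,610,919]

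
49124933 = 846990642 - 797865709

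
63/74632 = 63/74632 = 0.00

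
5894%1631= 1001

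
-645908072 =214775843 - 860683915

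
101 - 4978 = -4877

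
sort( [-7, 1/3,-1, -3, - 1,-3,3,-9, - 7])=[-9, - 7, -7,-3, - 3, - 1, - 1, 1/3,3 ] 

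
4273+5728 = 10001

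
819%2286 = 819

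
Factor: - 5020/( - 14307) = 2^2*3^( - 1)*5^1*19^(-1 )  =  20/57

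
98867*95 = 9392365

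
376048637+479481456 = 855530093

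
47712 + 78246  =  125958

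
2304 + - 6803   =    -  4499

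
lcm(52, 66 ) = 1716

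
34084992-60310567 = -26225575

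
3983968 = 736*5413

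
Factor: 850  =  2^1*5^2 * 17^1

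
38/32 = 19/16=   1.19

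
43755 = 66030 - 22275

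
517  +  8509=9026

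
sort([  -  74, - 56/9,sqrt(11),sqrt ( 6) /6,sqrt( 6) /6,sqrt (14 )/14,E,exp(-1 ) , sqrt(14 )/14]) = [ - 74,- 56/9, sqrt( 14 )/14,sqrt( 14 ) /14 , exp(-1),sqrt(6 )/6,sqrt( 6)/6  ,  E,sqrt( 11)]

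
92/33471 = 92/33471 =0.00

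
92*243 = 22356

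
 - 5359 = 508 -5867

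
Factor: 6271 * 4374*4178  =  114599841012 =2^2 * 3^7 * 2089^1*6271^1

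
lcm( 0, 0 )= 0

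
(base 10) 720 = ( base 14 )396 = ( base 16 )2d0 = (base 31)N7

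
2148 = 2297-149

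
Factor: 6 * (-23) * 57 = - 2^1 * 3^2 * 19^1*23^1 = -7866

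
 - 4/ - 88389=4/88389   =  0.00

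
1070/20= 107/2 = 53.50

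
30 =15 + 15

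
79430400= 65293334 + 14137066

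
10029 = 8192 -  - 1837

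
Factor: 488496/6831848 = 61062/853981=   2^1*3^1* 10177^1*853981^( - 1)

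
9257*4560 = 42211920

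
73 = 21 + 52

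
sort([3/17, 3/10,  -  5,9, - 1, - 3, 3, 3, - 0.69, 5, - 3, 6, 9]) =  [ - 5, - 3, - 3, - 1, - 0.69,3/17,  3/10  ,  3, 3, 5,6, 9, 9] 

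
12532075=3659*3425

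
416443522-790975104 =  - 374531582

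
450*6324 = 2845800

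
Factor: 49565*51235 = 5^2* 23^1 * 431^1*10247^1=2539462775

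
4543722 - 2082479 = 2461243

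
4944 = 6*824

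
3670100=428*8575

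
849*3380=2869620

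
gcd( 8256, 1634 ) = 86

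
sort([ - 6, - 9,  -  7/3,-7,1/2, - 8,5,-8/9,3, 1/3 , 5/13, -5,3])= [ - 9, - 8,  -  7,-6,  -  5, - 7/3, - 8/9,  1/3,5/13,1/2,3, 3 , 5]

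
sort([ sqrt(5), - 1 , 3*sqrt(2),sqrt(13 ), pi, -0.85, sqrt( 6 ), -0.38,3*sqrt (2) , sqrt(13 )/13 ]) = [- 1, - 0.85, - 0.38, sqrt (13) /13,sqrt ( 5),sqrt( 6 ), pi,sqrt ( 13 ), 3 * sqrt(2),3 * sqrt(2) ] 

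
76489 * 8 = 611912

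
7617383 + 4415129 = 12032512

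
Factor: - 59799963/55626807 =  - 19933321/18542269 = - 71^1 * 280751^1*18542269^(-1) 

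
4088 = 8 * 511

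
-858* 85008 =- 72936864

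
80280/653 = 122 + 614/653 = 122.94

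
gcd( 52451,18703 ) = 59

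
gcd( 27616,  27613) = 1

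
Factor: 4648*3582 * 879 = 2^4*3^3 * 7^1 * 83^1*199^1*293^1 = 14634590544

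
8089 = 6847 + 1242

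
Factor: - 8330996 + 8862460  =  531464 = 2^3*31^1*2143^1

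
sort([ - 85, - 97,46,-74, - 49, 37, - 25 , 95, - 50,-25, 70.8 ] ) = [ - 97, - 85, - 74,-50, - 49, - 25, - 25,37, 46,70.8,95] 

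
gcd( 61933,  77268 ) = 1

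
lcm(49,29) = 1421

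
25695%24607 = 1088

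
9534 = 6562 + 2972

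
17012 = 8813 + 8199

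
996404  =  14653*68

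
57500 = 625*92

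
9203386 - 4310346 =4893040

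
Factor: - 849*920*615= - 480364200 = - 2^3*3^2*5^2*23^1*41^1 * 283^1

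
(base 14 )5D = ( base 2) 1010011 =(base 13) 65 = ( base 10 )83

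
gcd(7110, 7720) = 10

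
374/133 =374/133= 2.81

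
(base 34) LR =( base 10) 741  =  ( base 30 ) ol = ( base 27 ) 10C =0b1011100101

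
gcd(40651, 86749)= 13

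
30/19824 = 5/3304 = 0.00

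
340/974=170/487 = 0.35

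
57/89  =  57/89 = 0.64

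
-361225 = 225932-587157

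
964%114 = 52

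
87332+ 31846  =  119178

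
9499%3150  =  49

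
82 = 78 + 4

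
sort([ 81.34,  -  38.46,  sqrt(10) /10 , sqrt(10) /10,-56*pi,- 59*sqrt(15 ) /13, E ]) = [-56*pi, - 38.46, -59*sqrt(15 )/13, sqrt( 10)/10,sqrt(10)/10,E,81.34]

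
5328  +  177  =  5505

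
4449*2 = 8898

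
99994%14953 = 10276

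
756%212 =120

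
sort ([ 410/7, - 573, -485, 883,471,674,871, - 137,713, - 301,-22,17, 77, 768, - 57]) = [ - 573, - 485, - 301, -137, - 57, -22,17, 410/7, 77,471,  674, 713,768,871, 883 ] 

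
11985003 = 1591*7533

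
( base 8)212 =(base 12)B6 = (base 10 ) 138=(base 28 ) 4q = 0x8A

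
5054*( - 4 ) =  - 20216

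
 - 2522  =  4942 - 7464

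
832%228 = 148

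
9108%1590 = 1158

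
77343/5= 15468 + 3/5 = 15468.60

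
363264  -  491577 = - 128313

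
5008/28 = 1252/7 =178.86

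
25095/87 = 288 + 13/29 = 288.45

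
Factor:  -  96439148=-2^2*13^1*1854599^1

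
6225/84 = 2075/28 = 74.11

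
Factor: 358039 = 11^3*269^1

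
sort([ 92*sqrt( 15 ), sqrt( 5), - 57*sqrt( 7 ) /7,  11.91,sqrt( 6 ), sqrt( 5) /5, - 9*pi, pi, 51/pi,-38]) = [ - 38, - 9 * pi, - 57*sqrt( 7)/7 , sqrt( 5)/5, sqrt(5), sqrt( 6),pi,11.91,  51/pi,92*sqrt (15 )]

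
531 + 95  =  626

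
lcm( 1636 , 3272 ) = 3272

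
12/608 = 3/152=0.02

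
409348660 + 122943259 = 532291919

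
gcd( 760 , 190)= 190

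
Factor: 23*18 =414 = 2^1*3^2*23^1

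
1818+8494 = 10312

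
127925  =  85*1505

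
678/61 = 11 + 7/61   =  11.11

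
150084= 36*4169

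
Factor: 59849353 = 953^1*62801^1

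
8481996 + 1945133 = 10427129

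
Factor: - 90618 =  - 2^1*3^1 * 11^1*1373^1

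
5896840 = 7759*760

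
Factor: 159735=3^1  *5^1 * 23^1*463^1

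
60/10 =6 = 6.00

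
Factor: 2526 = 2^1 * 3^1 * 421^1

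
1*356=356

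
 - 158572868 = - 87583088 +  - 70989780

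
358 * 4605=1648590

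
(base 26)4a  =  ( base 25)4E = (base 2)1110010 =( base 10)114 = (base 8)162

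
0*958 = 0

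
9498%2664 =1506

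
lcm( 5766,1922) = 5766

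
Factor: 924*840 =2^5*3^2*5^1*7^2*11^1 = 776160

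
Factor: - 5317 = -13^1 *409^1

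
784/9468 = 196/2367 = 0.08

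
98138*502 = 49265276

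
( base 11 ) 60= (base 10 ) 66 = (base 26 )2E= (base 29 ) 28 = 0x42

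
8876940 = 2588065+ 6288875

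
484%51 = 25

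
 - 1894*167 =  - 316298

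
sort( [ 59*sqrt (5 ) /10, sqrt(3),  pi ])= [sqrt( 3 ), pi, 59*sqrt( 5)/10]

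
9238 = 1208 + 8030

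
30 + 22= 52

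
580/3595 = 116/719 = 0.16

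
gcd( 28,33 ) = 1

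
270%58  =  38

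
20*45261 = 905220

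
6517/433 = 15 + 22/433 = 15.05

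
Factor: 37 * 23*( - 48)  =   - 2^4*3^1 * 23^1*37^1 =-40848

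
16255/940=3251/188  =  17.29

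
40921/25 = 1636  +  21/25 = 1636.84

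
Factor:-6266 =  - 2^1*13^1*241^1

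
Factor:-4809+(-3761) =-2^1*5^1*857^1 = - 8570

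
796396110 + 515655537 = 1312051647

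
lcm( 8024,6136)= 104312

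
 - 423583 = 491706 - 915289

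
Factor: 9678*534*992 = 5126707584=2^7*3^2 * 31^1*89^1*1613^1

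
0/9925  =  0=0.00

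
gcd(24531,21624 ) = 51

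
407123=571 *713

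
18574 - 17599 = 975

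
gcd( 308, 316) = 4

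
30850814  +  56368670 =87219484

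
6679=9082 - 2403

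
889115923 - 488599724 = 400516199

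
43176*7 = 302232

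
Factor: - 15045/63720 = -17/72  =  -  2^ (-3)*3^ ( - 2)*17^1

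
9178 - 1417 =7761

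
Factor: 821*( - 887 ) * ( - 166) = 120885682 = 2^1*83^1*821^1 *887^1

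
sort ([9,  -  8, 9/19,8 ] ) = [-8, 9/19, 8, 9 ] 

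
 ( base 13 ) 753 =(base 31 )19b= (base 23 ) 289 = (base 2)10011100011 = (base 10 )1251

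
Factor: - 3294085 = - 5^1*  658817^1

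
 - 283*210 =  - 59430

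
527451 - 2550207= - 2022756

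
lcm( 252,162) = 2268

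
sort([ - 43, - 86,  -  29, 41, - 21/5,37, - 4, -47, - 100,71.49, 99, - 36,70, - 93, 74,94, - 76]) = [ - 100, -93, - 86, - 76 , - 47, - 43, - 36, - 29, - 21/5, - 4, 37,41, 70,71.49 , 74, 94,99] 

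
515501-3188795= - 2673294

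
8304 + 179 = 8483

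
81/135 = 3/5 = 0.60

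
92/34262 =46/17131 = 0.00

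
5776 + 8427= 14203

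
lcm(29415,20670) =764790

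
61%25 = 11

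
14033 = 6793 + 7240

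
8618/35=246+8/35=246.23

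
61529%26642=8245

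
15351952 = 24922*616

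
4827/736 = 4827/736 = 6.56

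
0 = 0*7565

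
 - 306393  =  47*( - 6519)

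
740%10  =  0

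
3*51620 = 154860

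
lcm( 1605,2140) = 6420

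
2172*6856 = 14891232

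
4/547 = 4/547  =  0.01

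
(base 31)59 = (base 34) 4s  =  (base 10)164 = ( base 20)84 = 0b10100100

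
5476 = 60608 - 55132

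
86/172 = 1/2 = 0.50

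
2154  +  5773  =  7927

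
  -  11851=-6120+-5731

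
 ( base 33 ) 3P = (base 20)64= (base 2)1111100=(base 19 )6A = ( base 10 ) 124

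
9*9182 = 82638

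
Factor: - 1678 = - 2^1*839^1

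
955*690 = 658950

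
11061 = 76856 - 65795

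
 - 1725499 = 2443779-4169278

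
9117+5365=14482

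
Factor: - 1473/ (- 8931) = 491/2977 = 13^( - 1)*229^( - 1)* 491^1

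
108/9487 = 108/9487 = 0.01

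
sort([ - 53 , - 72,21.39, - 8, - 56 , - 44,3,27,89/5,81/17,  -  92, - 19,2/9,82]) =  [ - 92, - 72,-56,-53, - 44, - 19, - 8,2/9, 3,81/17,89/5,21.39,27, 82]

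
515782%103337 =102434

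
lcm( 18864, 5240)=94320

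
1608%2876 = 1608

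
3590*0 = 0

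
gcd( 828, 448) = 4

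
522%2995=522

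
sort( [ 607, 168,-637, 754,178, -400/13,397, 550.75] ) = [ - 637, - 400/13,168,178, 397, 550.75 , 607,754] 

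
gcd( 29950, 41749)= 1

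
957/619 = 957/619 = 1.55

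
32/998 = 16/499= 0.03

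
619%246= 127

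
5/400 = 1/80  =  0.01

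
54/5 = 10 + 4/5 = 10.80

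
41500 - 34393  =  7107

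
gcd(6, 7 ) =1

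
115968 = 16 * 7248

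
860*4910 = 4222600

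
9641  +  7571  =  17212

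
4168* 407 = 1696376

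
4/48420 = 1/12105 = 0.00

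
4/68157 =4/68157=0.00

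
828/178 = 414/89 = 4.65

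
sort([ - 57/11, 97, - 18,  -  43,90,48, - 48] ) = [ - 48, - 43,- 18, - 57/11,48,90, 97 ]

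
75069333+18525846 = 93595179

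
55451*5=277255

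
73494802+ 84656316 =158151118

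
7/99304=7/99304 = 0.00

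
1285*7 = 8995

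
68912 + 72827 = 141739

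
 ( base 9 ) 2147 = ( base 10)1582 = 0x62e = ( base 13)949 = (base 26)28m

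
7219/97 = 74 + 41/97   =  74.42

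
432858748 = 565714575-132855827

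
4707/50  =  94+7/50 = 94.14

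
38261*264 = 10100904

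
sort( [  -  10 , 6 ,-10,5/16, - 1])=[ - 10,-10, -1,5/16,6]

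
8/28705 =8/28705 = 0.00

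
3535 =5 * 707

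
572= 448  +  124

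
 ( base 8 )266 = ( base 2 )10110110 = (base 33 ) 5h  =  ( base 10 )182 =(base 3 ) 20202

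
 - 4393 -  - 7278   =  2885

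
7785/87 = 2595/29 = 89.48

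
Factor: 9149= 7^1*1307^1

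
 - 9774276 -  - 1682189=-8092087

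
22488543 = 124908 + 22363635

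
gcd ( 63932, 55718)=2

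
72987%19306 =15069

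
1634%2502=1634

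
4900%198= 148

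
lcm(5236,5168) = 397936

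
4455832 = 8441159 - 3985327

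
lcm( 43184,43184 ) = 43184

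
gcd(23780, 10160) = 20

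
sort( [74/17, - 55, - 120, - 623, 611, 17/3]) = [ - 623, - 120, -55, 74/17, 17/3,611 ]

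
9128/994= 9 + 13/71=9.18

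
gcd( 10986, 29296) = 3662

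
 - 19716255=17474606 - 37190861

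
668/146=4  +  42/73 = 4.58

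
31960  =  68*470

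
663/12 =221/4 = 55.25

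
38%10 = 8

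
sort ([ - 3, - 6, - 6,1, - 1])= [ - 6 , - 6, - 3, - 1,1 ] 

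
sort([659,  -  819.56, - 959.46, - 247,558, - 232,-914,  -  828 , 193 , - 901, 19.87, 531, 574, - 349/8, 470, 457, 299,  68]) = [ - 959.46,-914, - 901, - 828, - 819.56, - 247, - 232, - 349/8,19.87, 68 , 193,299,457,  470,531,558, 574, 659]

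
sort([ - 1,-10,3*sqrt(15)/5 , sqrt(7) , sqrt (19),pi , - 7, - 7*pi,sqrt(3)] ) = [ - 7 * pi, - 10, - 7, - 1,sqrt ( 3),  3* sqrt(15)/5,sqrt( 7) , pi, sqrt(19)]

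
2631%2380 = 251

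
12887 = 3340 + 9547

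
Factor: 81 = 3^4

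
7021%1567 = 753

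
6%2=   0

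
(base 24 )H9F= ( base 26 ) ELD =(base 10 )10023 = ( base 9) 14666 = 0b10011100100111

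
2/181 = 2/181 = 0.01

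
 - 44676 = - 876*51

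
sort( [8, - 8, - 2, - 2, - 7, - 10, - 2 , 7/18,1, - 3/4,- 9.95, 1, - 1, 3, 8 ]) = [ - 10, - 9.95, - 8, - 7, - 2,  -  2, - 2,-1, -3/4, 7/18, 1, 1,3, 8, 8]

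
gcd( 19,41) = 1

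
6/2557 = 6/2557=   0.00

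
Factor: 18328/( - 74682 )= - 9164/37341  =  - 2^2*3^( - 4)*29^1*79^1 * 461^( - 1)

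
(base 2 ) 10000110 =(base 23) 5j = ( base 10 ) 134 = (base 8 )206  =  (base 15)8e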